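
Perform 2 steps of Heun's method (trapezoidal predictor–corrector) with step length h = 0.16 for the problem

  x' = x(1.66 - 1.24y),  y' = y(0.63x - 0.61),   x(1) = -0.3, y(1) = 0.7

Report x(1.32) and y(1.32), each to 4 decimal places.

Heun on (x,y): k1 = f(t_n, state_n); k2 = f(t_n + h, state_n + h·k1); state_{n+1} = state_n + (h/2)·(k1 + k2).
1.000000: (-0.300000, 0.700000)
  k1 = (-0.237600, -0.559300)
  predictor → (-0.338016, 0.610512)
  k2 = (-0.305217, -0.502421)
  → (-0.343425, 0.615062)
1.160000: (-0.343425, 0.615062)
  k1 = (-0.308163, -0.508262)
  predictor → (-0.392731, 0.533740)
  k2 = (-0.392010, -0.457640)
  → (-0.399439, 0.537790)
(x(1.32), y(1.32)) ≈ (-0.3994, 0.5378)

-0.3994, 0.5378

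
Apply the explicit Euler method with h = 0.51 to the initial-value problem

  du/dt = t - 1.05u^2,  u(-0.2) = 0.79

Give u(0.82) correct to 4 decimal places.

0.4449

Euler: u_{n+1} = u_n + h·f(t_n, u_n).
t=-0.200000, u=0.790000: f=-0.855305 → u ← 0.790000 + 0.51·(-0.855305) = 0.353794
t=0.310000, u=0.353794: f=0.178571 → u ← 0.353794 + 0.51·0.178571 = 0.444866
u(0.82) ≈ 0.4449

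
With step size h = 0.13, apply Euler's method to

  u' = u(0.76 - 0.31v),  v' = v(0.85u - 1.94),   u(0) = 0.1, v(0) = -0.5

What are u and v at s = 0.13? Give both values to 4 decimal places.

Euler on (u,v): u_{n+1} = u_n + h·u', v_{n+1} = v_n + h·v'.
0.000000: (0.100000, -0.500000); f=(0.091500, 0.927500) → (0.111895, -0.379425)
(u(0.13), v(0.13)) ≈ (0.1119, -0.3794)

0.1119, -0.3794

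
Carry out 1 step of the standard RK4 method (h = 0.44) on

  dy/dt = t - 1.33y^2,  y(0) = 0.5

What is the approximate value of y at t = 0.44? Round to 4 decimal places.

RK4: k1 = f(t_n, y_n); k2 = f(t_n + h/2, y_n + (h/2)·k1); k3 = f(t_n + h/2, y_n + (h/2)·k2); k4 = f(t_n + h, y_n + h·k3); y_{n+1} = y_n + (h/6)·(k1 + 2k2 + 2k3 + k4).
t=0.000000, y=0.500000:
  k1 = f(0.000000, 0.500000) = -0.332500
  k2 = f(0.220000, 0.426850) = -0.022327
  k3 = f(0.220000, 0.495088) = -0.105999
  k4 = f(0.440000, 0.453360) = 0.166638
  y ← 0.500000 + (0.44/6)·(k1 + 2k2 + 2k3 + k4) = 0.469016
y(0.44) ≈ 0.4690

0.4690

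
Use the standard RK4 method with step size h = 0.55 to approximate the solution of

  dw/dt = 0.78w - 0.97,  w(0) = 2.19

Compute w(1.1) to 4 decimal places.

RK4: k1 = f(t_n, w_n); k2 = f(t_n + h/2, w_n + (h/2)·k1); k3 = f(t_n + h/2, w_n + (h/2)·k2); k4 = f(t_n + h, w_n + h·k3); w_{n+1} = w_n + (h/6)·(k1 + 2k2 + 2k3 + k4).
t=0.000000, w=2.190000:
  k1 = f(0.000000, 2.190000) = 0.738200
  k2 = f(0.275000, 2.393005) = 0.896544
  k3 = f(0.275000, 2.436550) = 0.930509
  k4 = f(0.550000, 2.701780) = 1.137388
  w ← 2.190000 + (0.55/6)·(k1 + 2k2 + 2k3 + k4) = 2.696889
t=0.550000, w=2.696889:
  k1 = f(0.550000, 2.696889) = 1.133573
  k2 = f(0.825000, 3.008621) = 1.376724
  k3 = f(0.825000, 3.075488) = 1.428880
  k4 = f(1.100000, 3.482773) = 1.746563
  w ← 2.696889 + (0.55/6)·(k1 + 2k2 + 2k3 + k4) = 3.475262
w(1.1) ≈ 3.4753

3.4753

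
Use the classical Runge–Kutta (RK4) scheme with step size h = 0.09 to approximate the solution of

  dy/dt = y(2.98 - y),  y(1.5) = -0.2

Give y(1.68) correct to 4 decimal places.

RK4: k1 = f(t_n, y_n); k2 = f(t_n + h/2, y_n + (h/2)·k1); k3 = f(t_n + h/2, y_n + (h/2)·k2); k4 = f(t_n + h, y_n + h·k3); y_{n+1} = y_n + (h/6)·(k1 + 2k2 + 2k3 + k4).
t=1.500000, y=-0.200000:
  k1 = f(1.500000, -0.200000) = -0.636000
  k2 = f(1.545000, -0.228620) = -0.733555
  k3 = f(1.545000, -0.233010) = -0.748663
  k4 = f(1.590000, -0.267380) = -0.868283
  y ← -0.200000 + (0.09/6)·(k1 + 2k2 + 2k3 + k4) = -0.267031
t=1.590000, y=-0.267031:
  k1 = f(1.590000, -0.267031) = -0.867057
  k2 = f(1.635000, -0.306048) = -1.005690
  k3 = f(1.635000, -0.312287) = -1.028138
  k4 = f(1.680000, -0.359563) = -1.200784
  y ← -0.267031 + (0.09/6)·(k1 + 2k2 + 2k3 + k4) = -0.359063
y(1.68) ≈ -0.3591

-0.3591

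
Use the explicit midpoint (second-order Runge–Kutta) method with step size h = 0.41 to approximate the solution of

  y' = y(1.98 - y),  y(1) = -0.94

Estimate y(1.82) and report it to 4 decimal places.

-24.4135

Midpoint: k1 = f(x_n, y_n); k2 = f(x_n + h/2, y_n + (h/2)·k1); y_{n+1} = y_n + h·k2.
x=1.000000, y=-0.940000:
  k1 = f(1.000000, -0.940000) = -2.744800
  k2 = f(1.205000, -1.502684) = -5.233374
  y ← -0.940000 + 0.41·(-5.233374) = -3.085683
x=1.410000, y=-3.085683:
  k1 = f(1.410000, -3.085683) = -15.631093
  k2 = f(1.615000, -6.290057) = -52.019133
  y ← -3.085683 + 0.41·(-52.019133) = -24.413528
y(1.82) ≈ -24.4135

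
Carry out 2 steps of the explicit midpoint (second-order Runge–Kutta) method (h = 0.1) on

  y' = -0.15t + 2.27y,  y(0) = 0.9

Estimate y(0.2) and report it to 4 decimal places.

Midpoint: k1 = f(t_n, y_n); k2 = f(t_n + h/2, y_n + (h/2)·k1); y_{n+1} = y_n + h·k2.
t=0.000000, y=0.900000:
  k1 = f(0.000000, 0.900000) = 2.043000
  k2 = f(0.050000, 1.002150) = 2.267381
  y ← 0.900000 + 0.1·2.267381 = 1.126738
t=0.100000, y=1.126738:
  k1 = f(0.100000, 1.126738) = 2.542695
  k2 = f(0.150000, 1.253873) = 2.823791
  y ← 1.126738 + 0.1·2.823791 = 1.409117
y(0.2) ≈ 1.4091

1.4091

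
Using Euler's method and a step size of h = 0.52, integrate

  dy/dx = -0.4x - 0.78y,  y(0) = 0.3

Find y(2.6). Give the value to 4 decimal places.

-0.7024

Euler: y_{n+1} = y_n + h·f(x_n, y_n).
x=0.000000, y=0.300000: f=-0.234000 → y ← 0.300000 + 0.52·(-0.234000) = 0.178320
x=0.520000, y=0.178320: f=-0.347090 → y ← 0.178320 + 0.52·(-0.347090) = -0.002167
x=1.040000, y=-0.002167: f=-0.414310 → y ← -0.002167 + 0.52·(-0.414310) = -0.217608
x=1.560000, y=-0.217608: f=-0.454266 → y ← -0.217608 + 0.52·(-0.454266) = -0.453826
x=2.080000, y=-0.453826: f=-0.478016 → y ← -0.453826 + 0.52·(-0.478016) = -0.702394
y(2.6) ≈ -0.7024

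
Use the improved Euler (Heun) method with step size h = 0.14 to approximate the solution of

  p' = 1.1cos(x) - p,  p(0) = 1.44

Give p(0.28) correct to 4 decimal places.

1.3529

Heun: k1 = f(x_n, p_n); k2 = f(x_n + h, p_n + h·k1); p_{n+1} = p_n + (h/2)·(k1 + k2).
x=0.000000, p=1.440000:
  k1 = f(0.000000, 1.440000) = -0.340000
  k2 = f(0.140000, 1.392400) = -0.303162
  p ← 1.440000 + (0.14/2)·(-0.340000 + (-0.303162)) = 1.394979
x=0.140000, p=1.394979:
  k1 = f(0.140000, 1.394979) = -0.305741
  k2 = f(0.280000, 1.352175) = -0.295014
  p ← 1.394979 + (0.14/2)·(-0.305741 + (-0.295014)) = 1.352926
p(0.28) ≈ 1.3529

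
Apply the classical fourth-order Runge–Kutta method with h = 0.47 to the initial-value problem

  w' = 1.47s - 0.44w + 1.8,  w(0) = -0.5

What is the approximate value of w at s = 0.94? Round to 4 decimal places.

RK4: k1 = f(s_n, w_n); k2 = f(s_n + h/2, w_n + (h/2)·k1); k3 = f(s_n + h/2, w_n + (h/2)·k2); k4 = f(s_n + h, w_n + h·k3); w_{n+1} = w_n + (h/6)·(k1 + 2k2 + 2k3 + k4).
s=0.000000, w=-0.500000:
  k1 = f(0.000000, -0.500000) = 2.020000
  k2 = f(0.235000, -0.025300) = 2.156582
  k3 = f(0.235000, 0.006797) = 2.142459
  k4 = f(0.470000, 0.506956) = 2.267839
  w ← -0.500000 + (0.47/6)·(k1 + 2k2 + 2k3 + k4) = 0.509397
s=0.470000, w=0.509397:
  k1 = f(0.470000, 0.509397) = 2.266765
  k2 = f(0.705000, 1.042087) = 2.377832
  k3 = f(0.705000, 1.068188) = 2.366347
  k4 = f(0.940000, 1.621581) = 2.468305
  w ← 0.509397 + (0.47/6)·(k1 + 2k2 + 2k3 + k4) = 1.623566
w(0.94) ≈ 1.6236

1.6236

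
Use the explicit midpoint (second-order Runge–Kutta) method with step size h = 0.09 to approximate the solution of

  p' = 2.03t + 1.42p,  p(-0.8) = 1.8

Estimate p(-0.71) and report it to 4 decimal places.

Midpoint: k1 = f(t_n, p_n); k2 = f(t_n + h/2, p_n + (h/2)·k1); p_{n+1} = p_n + h·k2.
t=-0.800000, p=1.800000:
  k1 = f(-0.800000, 1.800000) = 0.932000
  k2 = f(-0.755000, 1.841940) = 1.082905
  p ← 1.800000 + 0.09·1.082905 = 1.897461
p(-0.71) ≈ 1.8975

1.8975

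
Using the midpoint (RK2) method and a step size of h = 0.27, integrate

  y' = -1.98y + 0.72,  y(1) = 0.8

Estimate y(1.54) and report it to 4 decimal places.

0.5251

Midpoint: k1 = f(t_n, y_n); k2 = f(t_n + h/2, y_n + (h/2)·k1); y_{n+1} = y_n + h·k2.
t=1.000000, y=0.800000:
  k1 = f(1.000000, 0.800000) = -0.864000
  k2 = f(1.135000, 0.683360) = -0.633053
  y ← 0.800000 + 0.27·(-0.633053) = 0.629076
t=1.270000, y=0.629076:
  k1 = f(1.270000, 0.629076) = -0.525570
  k2 = f(1.405000, 0.558124) = -0.385085
  y ← 0.629076 + 0.27·(-0.385085) = 0.525103
y(1.54) ≈ 0.5251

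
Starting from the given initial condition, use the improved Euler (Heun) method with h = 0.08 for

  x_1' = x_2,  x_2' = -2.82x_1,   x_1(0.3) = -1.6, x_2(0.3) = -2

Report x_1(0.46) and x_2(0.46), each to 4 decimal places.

-1.8595, -1.2126

Heun on (x_1,x_2): k1 = f(x_n, state_n); k2 = f(x_n + h, state_n + h·k1); state_{n+1} = state_n + (h/2)·(k1 + k2).
0.300000: (-1.600000, -2.000000)
  k1 = (-2.000000, 4.512000)
  predictor → (-1.760000, -1.639040)
  k2 = (-1.639040, 4.963200)
  → (-1.745562, -1.620992)
0.380000: (-1.745562, -1.620992)
  k1 = (-1.620992, 4.922484)
  predictor → (-1.875241, -1.227193)
  k2 = (-1.227193, 5.288180)
  → (-1.859489, -1.212565)
(x_1(0.46), x_2(0.46)) ≈ (-1.8595, -1.2126)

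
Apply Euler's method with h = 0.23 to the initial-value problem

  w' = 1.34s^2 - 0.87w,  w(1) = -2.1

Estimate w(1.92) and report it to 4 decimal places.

Euler: w_{n+1} = w_n + h·f(s_n, w_n).
s=1.000000, w=-2.100000: f=3.167000 → w ← -2.100000 + 0.23·3.167000 = -1.371590
s=1.230000, w=-1.371590: f=3.220569 → w ← -1.371590 + 0.23·3.220569 = -0.630859
s=1.460000, w=-0.630859: f=3.405191 → w ← -0.630859 + 0.23·3.405191 = 0.152335
s=1.690000, w=0.152335: f=3.694643 → w ← 0.152335 + 0.23·3.694643 = 1.002103
w(1.92) ≈ 1.0021

1.0021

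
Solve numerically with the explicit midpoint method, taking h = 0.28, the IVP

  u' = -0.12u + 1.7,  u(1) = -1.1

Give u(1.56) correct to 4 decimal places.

Midpoint: k1 = f(x_n, u_n); k2 = f(x_n + h/2, u_n + (h/2)·k1); u_{n+1} = u_n + h·k2.
x=1.000000, u=-1.100000:
  k1 = f(1.000000, -1.100000) = 1.832000
  k2 = f(1.140000, -0.843520) = 1.801222
  u ← -1.100000 + 0.28·1.801222 = -0.595658
x=1.280000, u=-0.595658:
  k1 = f(1.280000, -0.595658) = 1.771479
  k2 = f(1.420000, -0.347651) = 1.741718
  u ← -0.595658 + 0.28·1.741718 = -0.107977
u(1.56) ≈ -0.1080

-0.1080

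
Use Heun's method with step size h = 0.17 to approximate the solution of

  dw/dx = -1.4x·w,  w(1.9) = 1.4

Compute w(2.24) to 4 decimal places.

Heun: k1 = f(x_n, w_n); k2 = f(x_n + h, w_n + h·k1); w_{n+1} = w_n + (h/2)·(k1 + k2).
x=1.900000, w=1.400000:
  k1 = f(1.900000, 1.400000) = -3.724000
  k2 = f(2.070000, 0.766920) = -2.222534
  w ← 1.400000 + (0.17/2)·(-3.724000 + (-2.222534)) = 0.894545
x=2.070000, w=0.894545:
  k1 = f(2.070000, 0.894545) = -2.592390
  k2 = f(2.240000, 0.453838) = -1.423237
  w ← 0.894545 + (0.17/2)·(-2.592390 + (-1.423237)) = 0.553216
w(2.24) ≈ 0.5532

0.5532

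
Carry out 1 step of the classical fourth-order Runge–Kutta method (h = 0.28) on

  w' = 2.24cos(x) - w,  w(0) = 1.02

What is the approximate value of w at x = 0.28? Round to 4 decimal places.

1.3103

RK4: k1 = f(x_n, w_n); k2 = f(x_n + h/2, w_n + (h/2)·k1); k3 = f(x_n + h/2, w_n + (h/2)·k2); k4 = f(x_n + h, w_n + h·k3); w_{n+1} = w_n + (h/6)·(k1 + 2k2 + 2k3 + k4).
x=0.000000, w=1.020000:
  k1 = f(0.000000, 1.020000) = 1.220000
  k2 = f(0.140000, 1.190800) = 1.027284
  k3 = f(0.140000, 1.163820) = 1.054264
  k4 = f(0.280000, 1.315194) = 0.837570
  w ← 1.020000 + (0.28/6)·(k1 + 2k2 + 2k3 + k4) = 1.310298
w(0.28) ≈ 1.3103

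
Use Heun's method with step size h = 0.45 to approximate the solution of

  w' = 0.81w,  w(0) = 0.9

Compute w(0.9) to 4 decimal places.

Heun: k1 = f(s_n, w_n); k2 = f(s_n + h, w_n + h·k1); w_{n+1} = w_n + (h/2)·(k1 + k2).
s=0.000000, w=0.900000:
  k1 = f(0.000000, 0.900000) = 0.729000
  k2 = f(0.450000, 1.228050) = 0.994721
  w ← 0.900000 + (0.45/2)·(0.729000 + 0.994721) = 1.287837
s=0.450000, w=1.287837:
  k1 = f(0.450000, 1.287837) = 1.043148
  k2 = f(0.900000, 1.757254) = 1.423376
  w ← 1.287837 + (0.45/2)·(1.043148 + 1.423376) = 1.842805
w(0.9) ≈ 1.8428

1.8428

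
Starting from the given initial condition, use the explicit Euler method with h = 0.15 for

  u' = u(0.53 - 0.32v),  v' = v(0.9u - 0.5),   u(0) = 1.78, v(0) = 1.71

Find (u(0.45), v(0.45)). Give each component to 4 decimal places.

1.6910, 2.6940

Euler on (u,v): u_{n+1} = u_n + h·u', v_{n+1} = v_n + h·v'.
0.000000: (1.780000, 1.710000); f=(-0.030616, 1.884420) → (1.775408, 1.992663)
0.150000: (1.775408, 1.992663); f=(-0.191126, 2.187679) → (1.746739, 2.320815)
0.300000: (1.746739, 2.320815); f=(-0.371463, 2.488064) → (1.691019, 2.694024)
(u(0.45), v(0.45)) ≈ (1.6910, 2.6940)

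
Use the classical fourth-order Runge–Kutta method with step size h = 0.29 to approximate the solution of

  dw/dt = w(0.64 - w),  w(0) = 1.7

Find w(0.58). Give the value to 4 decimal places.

1.1233

RK4: k1 = f(t_n, w_n); k2 = f(t_n + h/2, w_n + (h/2)·k1); k3 = f(t_n + h/2, w_n + (h/2)·k2); k4 = f(t_n + h, w_n + h·k3); w_{n+1} = w_n + (h/6)·(k1 + 2k2 + 2k3 + k4).
t=0.000000, w=1.700000:
  k1 = f(0.000000, 1.700000) = -1.802000
  k2 = f(0.145000, 1.438710) = -1.149112
  k3 = f(0.145000, 1.533379) = -1.369888
  k4 = f(0.290000, 1.302732) = -0.863363
  w ← 1.700000 + (0.29/6)·(k1 + 2k2 + 2k3 + k4) = 1.327671
t=0.290000, w=1.327671:
  k1 = f(0.290000, 1.327671) = -0.913000
  k2 = f(0.435000, 1.195286) = -0.663725
  k3 = f(0.435000, 1.231431) = -0.728306
  k4 = f(0.580000, 1.116462) = -0.531952
  w ← 1.327671 + (0.29/6)·(k1 + 2k2 + 2k3 + k4) = 1.123268
w(0.58) ≈ 1.1233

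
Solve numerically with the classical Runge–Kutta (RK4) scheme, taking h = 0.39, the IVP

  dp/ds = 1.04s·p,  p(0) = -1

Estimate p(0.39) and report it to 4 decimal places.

-1.0823

RK4: k1 = f(s_n, p_n); k2 = f(s_n + h/2, p_n + (h/2)·k1); k3 = f(s_n + h/2, p_n + (h/2)·k2); k4 = f(s_n + h, p_n + h·k3); p_{n+1} = p_n + (h/6)·(k1 + 2k2 + 2k3 + k4).
s=0.000000, p=-1.000000:
  k1 = f(0.000000, -1.000000) = 0.000000
  k2 = f(0.195000, -1.000000) = -0.202800
  k3 = f(0.195000, -1.039546) = -0.210820
  k4 = f(0.390000, -1.082220) = -0.438948
  p ← -1.000000 + (0.39/6)·(k1 + 2k2 + 2k3 + k4) = -1.082302
p(0.39) ≈ -1.0823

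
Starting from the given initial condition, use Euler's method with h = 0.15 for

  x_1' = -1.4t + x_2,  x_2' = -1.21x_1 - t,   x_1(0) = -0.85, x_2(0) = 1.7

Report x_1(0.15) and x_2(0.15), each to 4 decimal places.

Euler on (x_1,x_2): x_1_{n+1} = x_1_n + h·x_1', x_2_{n+1} = x_2_n + h·x_2'.
0.000000: (-0.850000, 1.700000); f=(1.700000, 1.028500) → (-0.595000, 1.854275)
(x_1(0.15), x_2(0.15)) ≈ (-0.5950, 1.8543)

-0.5950, 1.8543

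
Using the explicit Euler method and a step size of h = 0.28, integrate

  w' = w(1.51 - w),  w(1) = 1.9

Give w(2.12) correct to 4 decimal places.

Euler: w_{n+1} = w_n + h·f(t_n, w_n).
t=1.000000, w=1.900000: f=-0.741000 → w ← 1.900000 + 0.28·(-0.741000) = 1.692520
t=1.280000, w=1.692520: f=-0.308919 → w ← 1.692520 + 0.28·(-0.308919) = 1.606023
t=1.560000, w=1.606023: f=-0.154215 → w ← 1.606023 + 0.28·(-0.154215) = 1.562843
t=1.840000, w=1.562843: f=-0.082585 → w ← 1.562843 + 0.28·(-0.082585) = 1.539719
w(2.12) ≈ 1.5397

1.5397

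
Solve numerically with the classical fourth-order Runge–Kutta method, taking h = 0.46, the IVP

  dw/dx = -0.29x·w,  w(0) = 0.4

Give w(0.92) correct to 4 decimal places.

RK4: k1 = f(x_n, w_n); k2 = f(x_n + h/2, w_n + (h/2)·k1); k3 = f(x_n + h/2, w_n + (h/2)·k2); k4 = f(x_n + h, w_n + h·k3); w_{n+1} = w_n + (h/6)·(k1 + 2k2 + 2k3 + k4).
x=0.000000, w=0.400000:
  k1 = f(0.000000, 0.400000) = 0.000000
  k2 = f(0.230000, 0.400000) = -0.026680
  k3 = f(0.230000, 0.393864) = -0.026271
  k4 = f(0.460000, 0.387915) = -0.051748
  w ← 0.400000 + (0.46/6)·(k1 + 2k2 + 2k3 + k4) = 0.387914
x=0.460000, w=0.387914:
  k1 = f(0.460000, 0.387914) = -0.051748
  k2 = f(0.690000, 0.376012) = -0.075240
  k3 = f(0.690000, 0.370608) = -0.074159
  k4 = f(0.920000, 0.353801) = -0.094394
  w ← 0.387914 + (0.46/6)·(k1 + 2k2 + 2k3 + k4) = 0.353802
w(0.92) ≈ 0.3538

0.3538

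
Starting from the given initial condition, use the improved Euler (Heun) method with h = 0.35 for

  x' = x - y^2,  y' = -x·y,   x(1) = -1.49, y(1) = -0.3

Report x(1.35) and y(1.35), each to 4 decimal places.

Heun on (x,y): k1 = f(t_n, state_n); k2 = f(t_n + h, state_n + h·k1); state_{n+1} = state_n + (h/2)·(k1 + k2).
1.000000: (-1.490000, -0.300000)
  k1 = (-1.580000, -0.447000)
  predictor → (-2.043000, -0.456450)
  k2 = (-2.251347, -0.932527)
  → (-2.160486, -0.541417)
(x(1.35), y(1.35)) ≈ (-2.1605, -0.5414)

-2.1605, -0.5414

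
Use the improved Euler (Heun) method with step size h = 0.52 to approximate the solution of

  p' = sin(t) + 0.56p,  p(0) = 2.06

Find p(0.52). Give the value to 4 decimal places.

Heun: k1 = f(t_n, p_n); k2 = f(t_n + h, p_n + h·k1); p_{n+1} = p_n + (h/2)·(k1 + k2).
t=0.000000, p=2.060000:
  k1 = f(0.000000, 2.060000) = 1.153600
  k2 = f(0.520000, 2.659872) = 1.986408
  p ← 2.060000 + (0.52/2)·(1.153600 + 1.986408) = 2.876402
p(0.52) ≈ 2.8764

2.8764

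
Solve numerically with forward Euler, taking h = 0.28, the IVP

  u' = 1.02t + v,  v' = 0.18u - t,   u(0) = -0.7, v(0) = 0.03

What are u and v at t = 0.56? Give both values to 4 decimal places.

Euler on (u,v): u_{n+1} = u_n + h·u', v_{n+1} = v_n + h·v'.
0.000000: (-0.700000, 0.030000); f=(0.030000, -0.126000) → (-0.691600, -0.005280)
0.280000: (-0.691600, -0.005280); f=(0.280320, -0.404488) → (-0.613110, -0.118537)
(u(0.56), v(0.56)) ≈ (-0.6131, -0.1185)

-0.6131, -0.1185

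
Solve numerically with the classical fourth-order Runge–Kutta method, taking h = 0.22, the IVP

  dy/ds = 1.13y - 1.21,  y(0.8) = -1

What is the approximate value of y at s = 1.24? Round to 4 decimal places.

RK4: k1 = f(s_n, y_n); k2 = f(s_n + h/2, y_n + (h/2)·k1); k3 = f(s_n + h/2, y_n + (h/2)·k2); k4 = f(s_n + h, y_n + h·k3); y_{n+1} = y_n + (h/6)·(k1 + 2k2 + 2k3 + k4).
s=0.800000, y=-1.000000:
  k1 = f(0.800000, -1.000000) = -2.340000
  k2 = f(0.910000, -1.257400) = -2.630862
  k3 = f(0.910000, -1.289395) = -2.667016
  k4 = f(1.020000, -1.586744) = -3.003020
  y ← -1.000000 + (0.22/6)·(k1 + 2k2 + 2k3 + k4) = -1.584422
s=1.020000, y=-1.584422:
  k1 = f(1.020000, -1.584422) = -3.000397
  k2 = f(1.130000, -1.914465) = -3.373346
  k3 = f(1.130000, -1.955490) = -3.419704
  k4 = f(1.240000, -2.336757) = -3.850535
  y ← -1.584422 + (0.22/6)·(k1 + 2k2 + 2k3 + k4) = -2.333780
y(1.24) ≈ -2.3338

-2.3338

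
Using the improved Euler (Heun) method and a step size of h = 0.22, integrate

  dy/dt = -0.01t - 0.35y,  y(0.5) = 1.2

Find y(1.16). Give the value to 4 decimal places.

Heun: k1 = f(t_n, y_n); k2 = f(t_n + h, y_n + h·k1); y_{n+1} = y_n + (h/2)·(k1 + k2).
t=0.500000, y=1.200000:
  k1 = f(0.500000, 1.200000) = -0.425000
  k2 = f(0.720000, 1.106500) = -0.394475
  y ← 1.200000 + (0.22/2)·(-0.425000 + (-0.394475)) = 1.109858
t=0.720000, y=1.109858:
  k1 = f(0.720000, 1.109858) = -0.395650
  k2 = f(0.940000, 1.022815) = -0.367385
  y ← 1.109858 + (0.22/2)·(-0.395650 + (-0.367385)) = 1.025924
t=0.940000, y=1.025924:
  k1 = f(0.940000, 1.025924) = -0.368473
  k2 = f(1.160000, 0.944860) = -0.342301
  y ← 1.025924 + (0.22/2)·(-0.368473 + (-0.342301)) = 0.947739
y(1.16) ≈ 0.9477

0.9477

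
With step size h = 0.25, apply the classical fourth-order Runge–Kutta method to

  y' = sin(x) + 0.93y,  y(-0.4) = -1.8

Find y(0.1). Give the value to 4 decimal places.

-2.9718

RK4: k1 = f(x_n, y_n); k2 = f(x_n + h/2, y_n + (h/2)·k1); k3 = f(x_n + h/2, y_n + (h/2)·k2); k4 = f(x_n + h, y_n + h·k3); y_{n+1} = y_n + (h/6)·(k1 + 2k2 + 2k3 + k4).
x=-0.400000, y=-1.800000:
  k1 = f(-0.400000, -1.800000) = -2.063418
  k2 = f(-0.275000, -2.057927) = -2.185419
  k3 = f(-0.275000, -2.073177) = -2.199602
  k4 = f(-0.150000, -2.349900) = -2.334846
  y ← -1.800000 + (0.25/6)·(k1 + 2k2 + 2k3 + k4) = -2.348679
x=-0.150000, y=-2.348679:
  k1 = f(-0.150000, -2.348679) = -2.333710
  k2 = f(-0.025000, -2.640393) = -2.480563
  k3 = f(-0.025000, -2.658750) = -2.497635
  k4 = f(0.100000, -2.973088) = -2.665139
  y ← -2.348679 + (0.25/6)·(k1 + 2k2 + 2k3 + k4) = -2.971815
y(0.1) ≈ -2.9718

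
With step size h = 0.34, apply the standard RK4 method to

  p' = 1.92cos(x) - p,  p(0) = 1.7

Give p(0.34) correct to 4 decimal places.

RK4: k1 = f(x_n, p_n); k2 = f(x_n + h/2, p_n + (h/2)·k1); k3 = f(x_n + h/2, p_n + (h/2)·k2); k4 = f(x_n + h, p_n + h·k3); p_{n+1} = p_n + (h/6)·(k1 + 2k2 + 2k3 + k4).
x=0.000000, p=1.700000:
  k1 = f(0.000000, 1.700000) = 0.220000
  k2 = f(0.170000, 1.737400) = 0.154923
  k3 = f(0.170000, 1.726337) = 0.165986
  k4 = f(0.340000, 1.756435) = 0.053654
  p ← 1.700000 + (0.34/6)·(k1 + 2k2 + 2k3 + k4) = 1.751877
p(0.34) ≈ 1.7519

1.7519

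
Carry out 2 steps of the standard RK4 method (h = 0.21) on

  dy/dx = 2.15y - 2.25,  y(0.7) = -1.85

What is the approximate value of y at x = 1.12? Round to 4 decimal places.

RK4: k1 = f(x_n, y_n); k2 = f(x_n + h/2, y_n + (h/2)·k1); k3 = f(x_n + h/2, y_n + (h/2)·k2); k4 = f(x_n + h, y_n + h·k3); y_{n+1} = y_n + (h/6)·(k1 + 2k2 + 2k3 + k4).
x=0.700000, y=-1.850000:
  k1 = f(0.700000, -1.850000) = -6.227500
  k2 = f(0.805000, -2.503888) = -7.633358
  k3 = f(0.805000, -2.651503) = -7.950731
  k4 = f(0.910000, -3.519653) = -9.817255
  y ← -1.850000 + (0.21/6)·(k1 + 2k2 + 2k3 + k4) = -3.502453
x=0.910000, y=-3.502453:
  k1 = f(0.910000, -3.502453) = -9.780273
  k2 = f(1.015000, -4.529381) = -11.988170
  k3 = f(1.015000, -4.761210) = -12.486602
  k4 = f(1.120000, -6.124639) = -15.417974
  y ← -3.502453 + (0.21/6)·(k1 + 2k2 + 2k3 + k4) = -6.097625
y(1.12) ≈ -6.0976

-6.0976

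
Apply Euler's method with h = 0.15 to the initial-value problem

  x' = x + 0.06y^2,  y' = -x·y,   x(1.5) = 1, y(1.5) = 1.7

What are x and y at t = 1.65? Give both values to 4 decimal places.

1.1760, 1.4450

Euler on (x,y): x_{n+1} = x_n + h·x', y_{n+1} = y_n + h·y'.
1.500000: (1.000000, 1.700000); f=(1.173400, -1.700000) → (1.176010, 1.445000)
(x(1.65), y(1.65)) ≈ (1.1760, 1.4450)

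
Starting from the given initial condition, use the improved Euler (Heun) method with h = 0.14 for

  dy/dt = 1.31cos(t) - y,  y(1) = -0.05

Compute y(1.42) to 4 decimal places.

0.1162

Heun: k1 = f(t_n, y_n); k2 = f(t_n + h, y_n + h·k1); y_{n+1} = y_n + (h/2)·(k1 + k2).
t=1.000000, y=-0.050000:
  k1 = f(1.000000, -0.050000) = 0.757796
  k2 = f(1.140000, 0.056091) = 0.490957
  y ← -0.050000 + (0.14/2)·(0.757796 + 0.490957) = 0.037413
t=1.140000, y=0.037413:
  k1 = f(1.140000, 0.037413) = 0.509636
  k2 = f(1.280000, 0.108762) = 0.266835
  y ← 0.037413 + (0.14/2)·(0.509636 + 0.266835) = 0.091766
t=1.280000, y=0.091766:
  k1 = f(1.280000, 0.091766) = 0.283831
  k2 = f(1.420000, 0.131502) = 0.065293
  y ← 0.091766 + (0.14/2)·(0.283831 + 0.065293) = 0.116204
y(1.42) ≈ 0.1162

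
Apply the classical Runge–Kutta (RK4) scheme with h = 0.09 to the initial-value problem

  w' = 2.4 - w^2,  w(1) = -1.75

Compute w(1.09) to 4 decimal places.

-1.8202

RK4: k1 = f(t_n, w_n); k2 = f(t_n + h/2, w_n + (h/2)·k1); k3 = f(t_n + h/2, w_n + (h/2)·k2); k4 = f(t_n + h, w_n + h·k3); w_{n+1} = w_n + (h/6)·(k1 + 2k2 + 2k3 + k4).
t=1.000000, w=-1.750000:
  k1 = f(1.000000, -1.750000) = -0.662500
  k2 = f(1.045000, -1.779813) = -0.767733
  k3 = f(1.045000, -1.784548) = -0.784611
  k4 = f(1.090000, -1.820615) = -0.914639
  w ← -1.750000 + (0.09/6)·(k1 + 2k2 + 2k3 + k4) = -1.820227
w(1.09) ≈ -1.8202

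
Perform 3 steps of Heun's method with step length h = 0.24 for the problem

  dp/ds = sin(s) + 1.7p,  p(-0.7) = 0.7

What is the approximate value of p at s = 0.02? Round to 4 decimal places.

Heun: k1 = f(s_n, p_n); k2 = f(s_n + h, p_n + h·k1); p_{n+1} = p_n + (h/2)·(k1 + k2).
s=-0.700000, p=0.700000:
  k1 = f(-0.700000, 0.700000) = 0.545782
  k2 = f(-0.460000, 0.830988) = 0.968731
  p ← 0.700000 + (0.24/2)·(0.545782 + 0.968731) = 0.881742
s=-0.460000, p=0.881742:
  k1 = f(-0.460000, 0.881742) = 1.055013
  k2 = f(-0.220000, 1.134945) = 1.711176
  p ← 0.881742 + (0.24/2)·(1.055013 + 1.711176) = 1.213684
s=-0.220000, p=1.213684:
  k1 = f(-0.220000, 1.213684) = 1.845034
  k2 = f(0.020000, 1.656492) = 2.836036
  p ← 1.213684 + (0.24/2)·(1.845034 + 2.836036) = 1.775413
p(0.02) ≈ 1.7754

1.7754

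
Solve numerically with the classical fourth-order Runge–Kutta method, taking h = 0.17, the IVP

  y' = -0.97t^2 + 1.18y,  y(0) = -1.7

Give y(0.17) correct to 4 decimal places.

-2.0793

RK4: k1 = f(t_n, y_n); k2 = f(t_n + h/2, y_n + (h/2)·k1); k3 = f(t_n + h/2, y_n + (h/2)·k2); k4 = f(t_n + h, y_n + h·k3); y_{n+1} = y_n + (h/6)·(k1 + 2k2 + 2k3 + k4).
t=0.000000, y=-1.700000:
  k1 = f(0.000000, -1.700000) = -2.006000
  k2 = f(0.085000, -1.870510) = -2.214210
  k3 = f(0.085000, -1.888208) = -2.235094
  k4 = f(0.170000, -2.079966) = -2.482393
  y ← -1.700000 + (0.17/6)·(k1 + 2k2 + 2k3 + k4) = -2.079298
y(0.17) ≈ -2.0793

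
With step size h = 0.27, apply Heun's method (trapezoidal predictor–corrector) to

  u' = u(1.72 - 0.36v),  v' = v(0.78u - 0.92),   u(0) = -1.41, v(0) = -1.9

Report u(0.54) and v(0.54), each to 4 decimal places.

-4.1737, -0.5226

Heun on (u,v): k1 = f(t_n, state_n); k2 = f(t_n + h, state_n + h·k1); state_{n+1} = state_n + (h/2)·(k1 + k2).
0.000000: (-1.410000, -1.900000)
  k1 = (-3.389640, 3.837620)
  predictor → (-2.325203, -0.863843)
  k2 = (-4.722448, 2.361450)
  → (-2.505132, -1.063125)
0.270000: (-2.505132, -1.063125)
  k1 = (-5.267604, 3.055426)
  predictor → (-3.927385, -0.238161)
  k2 = (-7.091827, 0.948679)
  → (-4.173655, -0.522571)
(u(0.54), v(0.54)) ≈ (-4.1737, -0.5226)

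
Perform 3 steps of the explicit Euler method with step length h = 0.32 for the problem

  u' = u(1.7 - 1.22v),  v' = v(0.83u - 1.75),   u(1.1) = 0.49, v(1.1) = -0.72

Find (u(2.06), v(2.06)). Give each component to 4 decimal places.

2.5187, -0.2350

Euler on (u,v): u_{n+1} = u_n + h·u', v_{n+1} = v_n + h·v'.
1.100000: (0.490000, -0.720000); f=(1.263416, 0.967176) → (0.894293, -0.410504)
1.420000: (0.894293, -0.410504); f=(1.968173, 0.413680) → (1.524109, -0.278126)
1.740000: (1.524109, -0.278126); f=(3.108136, 0.134888) → (2.518712, -0.234962)
(u(2.06), v(2.06)) ≈ (2.5187, -0.2350)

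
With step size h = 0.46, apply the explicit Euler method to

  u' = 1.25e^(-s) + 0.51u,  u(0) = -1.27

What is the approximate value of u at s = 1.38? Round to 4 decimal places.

Euler: u_{n+1} = u_n + h·f(s_n, u_n).
s=0.000000, u=-1.270000: f=0.602300 → u ← -1.270000 + 0.46·0.602300 = -0.992942
s=0.460000, u=-0.992942: f=0.282704 → u ← -0.992942 + 0.46·0.282704 = -0.862898
s=0.920000, u=-0.862898: f=0.058071 → u ← -0.862898 + 0.46·0.058071 = -0.836186
u(1.38) ≈ -0.8362

-0.8362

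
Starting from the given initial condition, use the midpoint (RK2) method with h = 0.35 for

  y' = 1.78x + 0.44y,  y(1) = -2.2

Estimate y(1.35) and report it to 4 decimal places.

-1.7849

Midpoint: k1 = f(x_n, y_n); k2 = f(x_n + h/2, y_n + (h/2)·k1); y_{n+1} = y_n + h·k2.
x=1.000000, y=-2.200000:
  k1 = f(1.000000, -2.200000) = 0.812000
  k2 = f(1.175000, -2.057900) = 1.186024
  y ← -2.200000 + 0.35·1.186024 = -1.784892
y(1.35) ≈ -1.7849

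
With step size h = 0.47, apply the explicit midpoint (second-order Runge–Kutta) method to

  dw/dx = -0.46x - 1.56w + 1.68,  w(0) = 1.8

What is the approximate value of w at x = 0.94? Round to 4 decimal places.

Midpoint: k1 = f(x_n, w_n); k2 = f(x_n + h/2, w_n + (h/2)·k1); w_{n+1} = w_n + h·k2.
x=0.000000, w=1.800000:
  k1 = f(0.000000, 1.800000) = -1.128000
  k2 = f(0.235000, 1.534920) = -0.822575
  w ← 1.800000 + 0.47·(-0.822575) = 1.413390
x=0.470000, w=1.413390:
  k1 = f(0.470000, 1.413390) = -0.741088
  k2 = f(0.705000, 1.239234) = -0.577505
  w ← 1.413390 + 0.47·(-0.577505) = 1.141962
w(0.94) ≈ 1.1420

1.1420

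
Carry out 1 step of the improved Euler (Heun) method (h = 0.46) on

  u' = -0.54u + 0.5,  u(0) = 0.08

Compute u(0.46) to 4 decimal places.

0.2640

Heun: k1 = f(x_n, u_n); k2 = f(x_n + h, u_n + h·k1); u_{n+1} = u_n + (h/2)·(k1 + k2).
x=0.000000, u=0.080000:
  k1 = f(0.000000, 0.080000) = 0.456800
  k2 = f(0.460000, 0.290128) = 0.343331
  u ← 0.080000 + (0.46/2)·(0.456800 + 0.343331) = 0.264030
u(0.46) ≈ 0.2640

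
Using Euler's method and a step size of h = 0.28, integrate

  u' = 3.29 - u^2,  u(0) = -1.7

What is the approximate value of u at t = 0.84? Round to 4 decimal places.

-0.9794

Euler: u_{n+1} = u_n + h·f(t_n, u_n).
t=0.000000, u=-1.700000: f=0.400000 → u ← -1.700000 + 0.28·0.400000 = -1.588000
t=0.280000, u=-1.588000: f=0.768256 → u ← -1.588000 + 0.28·0.768256 = -1.372888
t=0.560000, u=-1.372888: f=1.405178 → u ← -1.372888 + 0.28·1.405178 = -0.979439
u(0.84) ≈ -0.9794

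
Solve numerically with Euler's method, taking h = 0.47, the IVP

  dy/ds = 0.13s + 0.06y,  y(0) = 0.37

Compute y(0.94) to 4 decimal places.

0.4199

Euler: y_{n+1} = y_n + h·f(s_n, y_n).
s=0.000000, y=0.370000: f=0.022200 → y ← 0.370000 + 0.47·0.022200 = 0.380434
s=0.470000, y=0.380434: f=0.083926 → y ← 0.380434 + 0.47·0.083926 = 0.419879
y(0.94) ≈ 0.4199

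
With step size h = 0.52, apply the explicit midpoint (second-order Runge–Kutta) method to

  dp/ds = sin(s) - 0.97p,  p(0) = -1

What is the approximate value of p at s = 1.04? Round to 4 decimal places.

-0.0041

Midpoint: k1 = f(s_n, p_n); k2 = f(s_n + h/2, p_n + (h/2)·k1); p_{n+1} = p_n + h·k2.
s=0.000000, p=-1.000000:
  k1 = f(0.000000, -1.000000) = 0.970000
  k2 = f(0.260000, -0.747800) = 0.982447
  p ← -1.000000 + 0.52·0.982447 = -0.489128
s=0.520000, p=-0.489128:
  k1 = f(0.520000, -0.489128) = 0.971334
  k2 = f(0.780000, -0.236581) = 0.932763
  p ← -0.489128 + 0.52·0.932763 = -0.004091
p(1.04) ≈ -0.0041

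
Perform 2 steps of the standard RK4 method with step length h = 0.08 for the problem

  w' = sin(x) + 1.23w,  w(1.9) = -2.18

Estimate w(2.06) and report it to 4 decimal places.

RK4: k1 = f(x_n, w_n); k2 = f(x_n + h/2, w_n + (h/2)·k1); k3 = f(x_n + h/2, w_n + (h/2)·k2); k4 = f(x_n + h, w_n + h·k3); w_{n+1} = w_n + (h/6)·(k1 + 2k2 + 2k3 + k4).
x=1.900000, w=-2.180000:
  k1 = f(1.900000, -2.180000) = -1.735100
  k2 = f(1.940000, -2.249404) = -1.834152
  k3 = f(1.940000, -2.253366) = -1.839025
  k4 = f(1.980000, -2.327122) = -1.944922
  w ← -2.180000 + (0.08/6)·(k1 + 2k2 + 2k3 + k4) = -2.327018
x=1.980000, w=-2.327018:
  k1 = f(1.980000, -2.327018) = -1.944795
  k2 = f(2.020000, -2.404810) = -2.057123
  k3 = f(2.020000, -2.409303) = -2.062650
  k4 = f(2.060000, -2.492030) = -2.182490
  w ← -2.327018 + (0.08/6)·(k1 + 2k2 + 2k3 + k4) = -2.491909
w(2.06) ≈ -2.4919

-2.4919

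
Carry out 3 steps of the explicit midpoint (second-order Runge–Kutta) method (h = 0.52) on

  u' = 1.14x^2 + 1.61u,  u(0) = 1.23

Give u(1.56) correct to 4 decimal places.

15.2755

Midpoint: k1 = f(x_n, u_n); k2 = f(x_n + h/2, u_n + (h/2)·k1); u_{n+1} = u_n + h·k2.
x=0.000000, u=1.230000:
  k1 = f(0.000000, 1.230000) = 1.980300
  k2 = f(0.260000, 1.744878) = 2.886318
  u ← 1.230000 + 0.52·2.886318 = 2.730885
x=0.520000, u=2.730885:
  k1 = f(0.520000, 2.730885) = 4.704981
  k2 = f(0.780000, 3.954180) = 7.059806
  u ← 2.730885 + 0.52·7.059806 = 6.401984
x=1.040000, u=6.401984:
  k1 = f(1.040000, 6.401984) = 11.540219
  k2 = f(1.300000, 9.402441) = 17.064530
  u ← 6.401984 + 0.52·17.064530 = 15.275540
u(1.56) ≈ 15.2755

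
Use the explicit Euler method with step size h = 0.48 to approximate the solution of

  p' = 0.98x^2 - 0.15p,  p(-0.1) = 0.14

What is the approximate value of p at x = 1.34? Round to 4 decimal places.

0.5269

Euler: p_{n+1} = p_n + h·f(x_n, p_n).
x=-0.100000, p=0.140000: f=-0.011200 → p ← 0.140000 + 0.48·(-0.011200) = 0.134624
x=0.380000, p=0.134624: f=0.121318 → p ← 0.134624 + 0.48·0.121318 = 0.192857
x=0.860000, p=0.192857: f=0.695879 → p ← 0.192857 + 0.48·0.695879 = 0.526879
p(1.34) ≈ 0.5269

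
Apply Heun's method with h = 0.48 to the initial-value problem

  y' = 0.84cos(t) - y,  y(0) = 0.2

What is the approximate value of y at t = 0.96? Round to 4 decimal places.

Heun: k1 = f(t_n, y_n); k2 = f(t_n + h, y_n + h·k1); y_{n+1} = y_n + (h/2)·(k1 + k2).
t=0.000000, y=0.200000:
  k1 = f(0.000000, 0.200000) = 0.640000
  k2 = f(0.480000, 0.507200) = 0.237876
  y ← 0.200000 + (0.48/2)·(0.640000 + 0.237876) = 0.410690
t=0.480000, y=0.410690:
  k1 = f(0.480000, 0.410690) = 0.334386
  k2 = f(0.960000, 0.571195) = -0.089438
  y ← 0.410690 + (0.48/2)·(0.334386 + (-0.089438)) = 0.469477
y(0.96) ≈ 0.4695

0.4695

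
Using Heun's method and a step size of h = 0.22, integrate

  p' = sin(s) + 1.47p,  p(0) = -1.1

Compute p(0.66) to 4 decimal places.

Heun: k1 = f(s_n, p_n); k2 = f(s_n + h, p_n + h·k1); p_{n+1} = p_n + (h/2)·(k1 + k2).
s=0.000000, p=-1.100000:
  k1 = f(0.000000, -1.100000) = -1.617000
  k2 = f(0.220000, -1.455740) = -1.921708
  p ← -1.100000 + (0.22/2)·(-1.617000 + (-1.921708)) = -1.489258
s=0.220000, p=-1.489258:
  k1 = f(0.220000, -1.489258) = -1.970979
  k2 = f(0.440000, -1.922873) = -2.400684
  p ← -1.489258 + (0.22/2)·(-1.970979 + (-2.400684)) = -1.970141
s=0.440000, p=-1.970141:
  k1 = f(0.440000, -1.970141) = -2.470168
  k2 = f(0.660000, -2.513578) = -3.081843
  p ← -1.970141 + (0.22/2)·(-2.470168 + (-3.081843)) = -2.580862
p(0.66) ≈ -2.5809

-2.5809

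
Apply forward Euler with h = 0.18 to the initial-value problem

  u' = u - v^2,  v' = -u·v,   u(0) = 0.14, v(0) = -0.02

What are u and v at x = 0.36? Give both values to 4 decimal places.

Euler on (u,v): u_{n+1} = u_n + h·u', v_{n+1} = v_n + h·v'.
0.000000: (0.140000, -0.020000); f=(0.139600, 0.002800) → (0.165128, -0.019496)
0.180000: (0.165128, -0.019496); f=(0.164748, 0.003219) → (0.194783, -0.018917)
(u(0.36), v(0.36)) ≈ (0.1948, -0.0189)

0.1948, -0.0189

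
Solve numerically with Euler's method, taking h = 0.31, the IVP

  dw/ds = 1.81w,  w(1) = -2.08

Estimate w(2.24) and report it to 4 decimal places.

-12.3534

Euler: w_{n+1} = w_n + h·f(s_n, w_n).
s=1.000000, w=-2.080000: f=-3.764800 → w ← -2.080000 + 0.31·(-3.764800) = -3.247088
s=1.310000, w=-3.247088: f=-5.877229 → w ← -3.247088 + 0.31·(-5.877229) = -5.069029
s=1.620000, w=-5.069029: f=-9.174943 → w ← -5.069029 + 0.31·(-9.174943) = -7.913261
s=1.930000, w=-7.913261: f=-14.323003 → w ← -7.913261 + 0.31·(-14.323003) = -12.353392
w(2.24) ≈ -12.3534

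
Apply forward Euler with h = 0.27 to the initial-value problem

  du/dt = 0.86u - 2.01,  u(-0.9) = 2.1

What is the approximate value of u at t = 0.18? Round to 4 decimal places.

1.7904

Euler: u_{n+1} = u_n + h·f(t_n, u_n).
t=-0.900000, u=2.100000: f=-0.204000 → u ← 2.100000 + 0.27·(-0.204000) = 2.044920
t=-0.630000, u=2.044920: f=-0.251369 → u ← 2.044920 + 0.27·(-0.251369) = 1.977050
t=-0.360000, u=1.977050: f=-0.309737 → u ← 1.977050 + 0.27·(-0.309737) = 1.893422
t=-0.090000, u=1.893422: f=-0.381657 → u ← 1.893422 + 0.27·(-0.381657) = 1.790374
u(0.18) ≈ 1.7904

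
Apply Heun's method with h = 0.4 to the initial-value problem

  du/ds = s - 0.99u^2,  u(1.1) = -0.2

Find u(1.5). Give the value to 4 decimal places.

0.3021

Heun: k1 = f(s_n, u_n); k2 = f(s_n + h, u_n + h·k1); u_{n+1} = u_n + (h/2)·(k1 + k2).
s=1.100000, u=-0.200000:
  k1 = f(1.100000, -0.200000) = 1.060400
  k2 = f(1.500000, 0.224160) = 1.450255
  u ← -0.200000 + (0.4/2)·(1.060400 + 1.450255) = 0.302131
u(1.5) ≈ 0.3021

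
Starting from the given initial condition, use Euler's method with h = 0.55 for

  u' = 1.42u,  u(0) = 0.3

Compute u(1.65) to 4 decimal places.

1.6948

Euler: u_{n+1} = u_n + h·f(t_n, u_n).
t=0.000000, u=0.300000: f=0.426000 → u ← 0.300000 + 0.55·0.426000 = 0.534300
t=0.550000, u=0.534300: f=0.758706 → u ← 0.534300 + 0.55·0.758706 = 0.951588
t=1.100000, u=0.951588: f=1.351255 → u ← 0.951588 + 0.55·1.351255 = 1.694779
u(1.65) ≈ 1.6948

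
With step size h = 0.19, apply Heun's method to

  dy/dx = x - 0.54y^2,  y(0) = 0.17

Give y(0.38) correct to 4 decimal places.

0.2351

Heun: k1 = f(x_n, y_n); k2 = f(x_n + h, y_n + h·k1); y_{n+1} = y_n + (h/2)·(k1 + k2).
x=0.000000, y=0.170000:
  k1 = f(0.000000, 0.170000) = -0.015606
  k2 = f(0.190000, 0.167035) = 0.174934
  y ← 0.170000 + (0.19/2)·(-0.015606 + 0.174934) = 0.185136
x=0.190000, y=0.185136:
  k1 = f(0.190000, 0.185136) = 0.171491
  k2 = f(0.380000, 0.217719) = 0.354403
  y ← 0.185136 + (0.19/2)·(0.171491 + 0.354403) = 0.235096
y(0.38) ≈ 0.2351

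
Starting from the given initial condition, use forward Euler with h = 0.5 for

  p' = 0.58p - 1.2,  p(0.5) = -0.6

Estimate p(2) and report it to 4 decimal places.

Euler: p_{n+1} = p_n + h·f(x_n, p_n).
x=0.500000, p=-0.600000: f=-1.548000 → p ← -0.600000 + 0.5·(-1.548000) = -1.374000
x=1.000000, p=-1.374000: f=-1.996920 → p ← -1.374000 + 0.5·(-1.996920) = -2.372460
x=1.500000, p=-2.372460: f=-2.576027 → p ← -2.372460 + 0.5·(-2.576027) = -3.660473
p(2) ≈ -3.6605

-3.6605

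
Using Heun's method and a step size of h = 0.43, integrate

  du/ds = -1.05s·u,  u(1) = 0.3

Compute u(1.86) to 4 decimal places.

Heun: k1 = f(s_n, u_n); k2 = f(s_n + h, u_n + h·k1); u_{n+1} = u_n + (h/2)·(k1 + k2).
s=1.000000, u=0.300000:
  k1 = f(1.000000, 0.300000) = -0.315000
  k2 = f(1.430000, 0.164550) = -0.247072
  u ← 0.300000 + (0.43/2)·(-0.315000 + (-0.247072)) = 0.179155
s=1.430000, u=0.179155:
  k1 = f(1.430000, 0.179155) = -0.269001
  k2 = f(1.860000, 0.063484) = -0.123985
  u ← 0.179155 + (0.43/2)·(-0.269001 + (-0.123985)) = 0.094663
u(1.86) ≈ 0.0947

0.0947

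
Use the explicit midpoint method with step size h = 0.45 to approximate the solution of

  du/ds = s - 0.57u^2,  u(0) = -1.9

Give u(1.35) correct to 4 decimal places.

Midpoint: k1 = f(s_n, u_n); k2 = f(s_n + h/2, u_n + (h/2)·k1); u_{n+1} = u_n + h·k2.
s=0.000000, u=-1.900000:
  k1 = f(0.000000, -1.900000) = -2.057700
  k2 = f(0.225000, -2.362982) = -2.957701
  u ← -1.900000 + 0.45·(-2.957701) = -3.230966
s=0.450000, u=-3.230966:
  k1 = f(0.450000, -3.230966) = -5.500309
  k2 = f(0.675000, -4.468535) = -10.706649
  u ← -3.230966 + 0.45·(-10.706649) = -8.048958
s=0.900000, u=-8.048958:
  k1 = f(0.900000, -8.048958) = -36.027859
  k2 = f(1.125000, -16.155226) = -147.640055
  u ← -8.048958 + 0.45·(-147.640055) = -74.486982
u(1.35) ≈ -74.4870

-74.4870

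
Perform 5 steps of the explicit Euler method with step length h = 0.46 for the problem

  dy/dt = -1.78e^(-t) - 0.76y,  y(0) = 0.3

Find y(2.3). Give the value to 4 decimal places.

Euler: y_{n+1} = y_n + h·f(t_n, y_n).
t=0.000000, y=0.300000: f=-2.008000 → y ← 0.300000 + 0.46·(-2.008000) = -0.623680
t=0.460000, y=-0.623680: f=-0.649688 → y ← -0.623680 + 0.46·(-0.649688) = -0.922537
t=0.920000, y=-0.922537: f=-0.008236 → y ← -0.922537 + 0.46·(-0.008236) = -0.926325
t=1.380000, y=-0.926325: f=0.256197 → y ← -0.926325 + 0.46·0.256197 = -0.808474
t=1.840000, y=-0.808474: f=0.331746 → y ← -0.808474 + 0.46·0.331746 = -0.655871
y(2.3) ≈ -0.6559

-0.6559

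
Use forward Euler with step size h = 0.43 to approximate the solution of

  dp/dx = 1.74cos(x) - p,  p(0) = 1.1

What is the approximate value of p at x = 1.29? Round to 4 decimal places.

Euler: p_{n+1} = p_n + h·f(x_n, p_n).
x=0.000000, p=1.100000: f=0.640000 → p ← 1.100000 + 0.43·0.640000 = 1.375200
x=0.430000, p=1.375200: f=0.206400 → p ← 1.375200 + 0.43·0.206400 = 1.463952
x=0.860000, p=1.463952: f=-0.328711 → p ← 1.463952 + 0.43·(-0.328711) = 1.322606
p(1.29) ≈ 1.3226

1.3226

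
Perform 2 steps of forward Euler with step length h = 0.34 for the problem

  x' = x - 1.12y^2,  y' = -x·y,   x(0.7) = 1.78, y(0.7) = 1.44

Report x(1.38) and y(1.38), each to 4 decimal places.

2.0150, 0.2601

Euler on (x,y): x_{n+1} = x_n + h·x', y_{n+1} = y_n + h·y'.
0.700000: (1.780000, 1.440000); f=(-0.542432, -2.563200) → (1.595573, 0.568512)
1.040000: (1.595573, 0.568512); f=(1.233583, -0.907102) → (2.014991, 0.260097)
(x(1.38), y(1.38)) ≈ (2.0150, 0.2601)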